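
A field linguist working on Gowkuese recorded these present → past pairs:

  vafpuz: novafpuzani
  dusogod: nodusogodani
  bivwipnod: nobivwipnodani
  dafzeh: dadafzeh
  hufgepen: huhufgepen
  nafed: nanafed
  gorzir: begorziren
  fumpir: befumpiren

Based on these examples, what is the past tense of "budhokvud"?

"budhokvud" has last vowel 'u'. The one such stem in the data (vafpuz → novafpuzani) adds no- … -ani around the stem, so the same rule applies.
So budhokvud → nobudhokvudani.

nobudhokvudani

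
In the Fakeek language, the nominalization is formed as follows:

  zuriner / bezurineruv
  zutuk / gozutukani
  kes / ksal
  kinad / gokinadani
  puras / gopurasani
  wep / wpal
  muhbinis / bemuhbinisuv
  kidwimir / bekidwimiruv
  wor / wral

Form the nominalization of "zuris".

gozurisani

kes and puras both end in -s yet inflect differently (ksal, gopurasani), so the final letter is not what conditions the rule; the number of vowels is.
"zuris" has 2 vowels. The stems with 2 vowels (puras → gopurasani, kinad → gokinadani, zutuk → gozutukani) add go- … -ani around the stem.
So zuris → gozurisani.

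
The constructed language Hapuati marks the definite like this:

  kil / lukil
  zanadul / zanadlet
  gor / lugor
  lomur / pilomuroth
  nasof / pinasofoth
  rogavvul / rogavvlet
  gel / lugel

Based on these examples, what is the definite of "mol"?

gor and lomur both end in -r yet inflect differently (lugor, pilomuroth), so the final letter is not what conditions the rule; the number of vowels is.
"mol" has 1 vowel. The stems with 1 vowel (gor → lugor, gel → lugel, kil → lukil) add the prefix lu-.
The other patterns: stems with 2 vowels add pi- … -oth around the stem; stems with 3 vowels delete the last vowel and add -et.
So mol → lumol.

lumol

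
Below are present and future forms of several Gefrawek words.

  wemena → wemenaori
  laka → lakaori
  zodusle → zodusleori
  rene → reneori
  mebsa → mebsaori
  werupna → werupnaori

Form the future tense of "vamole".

vamoleori

Every pair shown (wemena → wemenaori, laka → lakaori, zodusle → zodusleori, …) follows the same rule: add -ori.
So vamole → vamoleori.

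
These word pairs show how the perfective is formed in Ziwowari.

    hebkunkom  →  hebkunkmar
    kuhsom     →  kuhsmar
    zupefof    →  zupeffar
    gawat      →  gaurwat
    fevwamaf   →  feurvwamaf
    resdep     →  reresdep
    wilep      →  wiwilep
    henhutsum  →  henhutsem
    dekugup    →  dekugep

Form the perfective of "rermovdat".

reurrmovdat

zupefof and fevwamaf both end in -f yet inflect differently (zupeffar, feurvwamaf), so the final letter is not what conditions the rule; the last vowel is.
"rermovdat" has last vowel 'a'. The stems whose last vowel is 'a' (gawat → gaurwat, fevwamaf → feurvwamaf) insert -ur- after the first vowel.
So rermovdat → reurrmovdat.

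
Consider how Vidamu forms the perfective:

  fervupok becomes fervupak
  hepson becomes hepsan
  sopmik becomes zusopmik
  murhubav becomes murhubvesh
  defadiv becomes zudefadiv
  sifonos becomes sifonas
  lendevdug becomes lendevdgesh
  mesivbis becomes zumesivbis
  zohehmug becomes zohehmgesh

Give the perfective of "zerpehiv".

mesivbis and sifonos both end in -s yet inflect differently (zumesivbis, sifonas), so the final letter is not what conditions the rule; the last vowel is.
"zerpehiv" has last vowel 'i'. The stems whose last vowel is 'i' (sopmik → zusopmik, mesivbis → zumesivbis, defadiv → zudefadiv) add the prefix zu-.
The other patterns: stems whose last vowel is 'o' change the last vowel to 'a'; stems whose last vowel is 'a' or 'u' delete the last vowel and add -esh.
So zerpehiv → zuzerpehiv.

zuzerpehiv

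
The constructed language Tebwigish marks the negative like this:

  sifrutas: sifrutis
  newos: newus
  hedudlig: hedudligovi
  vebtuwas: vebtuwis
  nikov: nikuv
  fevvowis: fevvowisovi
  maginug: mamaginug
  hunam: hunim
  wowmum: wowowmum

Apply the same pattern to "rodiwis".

rodiwisovi

fevvowis and newos both end in -s yet inflect differently (fevvowisovi, newus), so the final letter is not what conditions the rule; the last vowel is.
"rodiwis" has last vowel 'i'. The stems whose last vowel is 'i' (hedudlig → hedudligovi, fevvowis → fevvowisovi) add -ovi.
The other patterns: stems whose last vowel is 'o' change the last vowel to 'u'; stems whose last vowel is 'u' repeat the first consonant+vowel as a prefix; stems whose last vowel is 'a' change the last vowel to 'i'.
So rodiwis → rodiwisovi.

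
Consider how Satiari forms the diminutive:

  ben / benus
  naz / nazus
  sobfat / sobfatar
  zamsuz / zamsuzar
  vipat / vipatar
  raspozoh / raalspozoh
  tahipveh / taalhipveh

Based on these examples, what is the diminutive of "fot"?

fotus

"fot" has 1 vowel. The stems with 1 vowel (ben → benus, naz → nazus) add -us.
The other patterns: stems with 2 vowels add -ar; stems with 3 vowels insert -al- after the first vowel.
So fot → fotus.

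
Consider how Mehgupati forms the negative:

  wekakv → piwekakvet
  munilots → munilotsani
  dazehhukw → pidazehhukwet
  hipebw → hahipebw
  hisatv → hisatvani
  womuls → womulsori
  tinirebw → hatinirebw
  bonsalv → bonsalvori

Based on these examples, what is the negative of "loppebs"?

haloppebs

bonsalv and wekakv both end in -v yet inflect differently (bonsalvori, piwekakvet), so the final letter is not what conditions the rule; the second-to-last letter is.
"loppebs" has second-to-last letter 'b'. The stems whose second-to-last letter is 'b' (tinirebw → hatinirebw, hipebw → hahipebw) add the prefix ha-.
So loppebs → haloppebs.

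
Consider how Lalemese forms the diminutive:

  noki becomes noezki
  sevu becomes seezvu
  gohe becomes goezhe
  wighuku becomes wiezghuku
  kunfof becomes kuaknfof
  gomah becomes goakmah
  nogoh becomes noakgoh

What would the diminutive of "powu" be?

poezwu

gohe and gomah both begin with g- yet inflect differently (goezhe, goakmah), so the first letter is not what conditions the rule; whether the stem ends in a vowel or a consonant is.
"powu" ends in a vowel. The stems ending in a vowel (noki → noezki, sevu → seezvu, gohe → goezhe) insert -ez- after the first vowel.
The other pattern: stems ending in a consonant insert -ak- after the first vowel.
So powu → poezwu.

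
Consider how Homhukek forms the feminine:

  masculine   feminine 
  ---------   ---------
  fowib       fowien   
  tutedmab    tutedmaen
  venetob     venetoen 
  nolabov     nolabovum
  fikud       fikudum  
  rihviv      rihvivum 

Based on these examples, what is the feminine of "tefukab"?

venetob and nolabov both have last vowel 'o' yet inflect differently (venetoen, nolabovum), so the last vowel is not what conditions the rule; the final letter is.
"tefukab" ends in -b. The stems ending in -b (fowib → fowien, tutedmab → tutedmaen, venetob → venetoen) drop the final letter and add -en.
The other pattern: stems ending in -d or -v add -um.
So tefukab → tefukaen.

tefukaen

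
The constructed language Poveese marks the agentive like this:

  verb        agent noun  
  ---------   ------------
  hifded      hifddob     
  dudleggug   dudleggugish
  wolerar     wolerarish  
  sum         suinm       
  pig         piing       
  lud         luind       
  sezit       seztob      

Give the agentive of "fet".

lud and hifded both end in -d yet inflect differently (luind, hifddob), so the final letter is not what conditions the rule; the number of vowels is.
"fet" has 1 vowel. The stems with 1 vowel (pig → piing, sum → suinm, lud → luind) insert -in- after the first vowel.
The other patterns: stems with 2 vowels delete the last vowel and add -ob; stems with 3 vowels add -ish.
So fet → feint.

feint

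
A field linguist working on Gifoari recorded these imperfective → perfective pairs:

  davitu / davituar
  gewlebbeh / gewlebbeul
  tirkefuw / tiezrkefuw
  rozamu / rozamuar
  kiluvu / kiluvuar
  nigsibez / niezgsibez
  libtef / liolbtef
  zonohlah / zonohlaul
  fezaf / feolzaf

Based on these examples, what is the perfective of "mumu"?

zonohlah and fezaf both have last vowel 'a' yet inflect differently (zonohlaul, feolzaf), so the last vowel is not what conditions the rule; the final letter is.
"mumu" ends in -u. The stems ending in -u (davitu → davituar, kiluvu → kiluvuar, rozamu → rozamuar) add -ar.
So mumu → mumuar.

mumuar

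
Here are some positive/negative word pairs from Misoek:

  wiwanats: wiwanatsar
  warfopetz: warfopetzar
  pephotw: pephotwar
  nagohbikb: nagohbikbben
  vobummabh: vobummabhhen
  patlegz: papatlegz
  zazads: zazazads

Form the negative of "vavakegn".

warfopetz and patlegz both end in -z yet inflect differently (warfopetzar, papatlegz), so the final letter is not what conditions the rule; the second-to-last letter is.
"vavakegn" has second-to-last letter 'g'. The one such stem in the data (patlegz → papatlegz) repeats the first consonant+vowel as a prefix (as does zazads), so the same rule applies.
So vavakegn → vavavakegn.

vavavakegn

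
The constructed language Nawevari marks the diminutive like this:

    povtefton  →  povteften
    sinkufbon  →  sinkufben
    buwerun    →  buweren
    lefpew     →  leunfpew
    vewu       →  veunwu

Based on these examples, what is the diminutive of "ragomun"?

buwerun and vewu both have last vowel 'u' yet inflect differently (buweren, veunwu), so the last vowel is not what conditions the rule; the final letter is.
"ragomun" ends in -n. The stems ending in -n (povtefton → povteften, sinkufbon → sinkufben, buwerun → buweren) change the last vowel to 'e'.
So ragomun → ragomen.

ragomen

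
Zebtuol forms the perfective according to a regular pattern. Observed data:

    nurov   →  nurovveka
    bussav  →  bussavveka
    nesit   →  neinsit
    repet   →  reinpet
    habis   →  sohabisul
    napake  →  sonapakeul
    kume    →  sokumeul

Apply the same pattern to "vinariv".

nesit and habis both have last vowel 'i' yet inflect differently (neinsit, sohabisul), so the last vowel is not what conditions the rule; the final letter is.
"vinariv" ends in -v. The stems ending in -v (nurov → nurovveka, bussav → bussavveka) double the final consonant and add -eka.
The other patterns: stems ending in -t insert -in- after the first vowel; stems ending in -e or -s add so- … -ul around the stem.
So vinariv → vinarivveka.

vinarivveka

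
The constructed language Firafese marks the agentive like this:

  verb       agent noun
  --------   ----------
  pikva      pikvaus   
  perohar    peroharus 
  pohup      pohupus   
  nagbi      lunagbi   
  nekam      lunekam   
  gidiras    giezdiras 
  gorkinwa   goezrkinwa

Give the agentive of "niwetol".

pikva and gorkinwa both end in -a yet inflect differently (pikvaus, goezrkinwa), so the final letter is not what conditions the rule; the first letter is.
"niwetol" begins with n-. The stems beginning with n- (nagbi → lunagbi, nekam → lunekam) add the prefix lu-.
The other patterns: stems beginning with p- add -us; stems beginning with g- insert -ez- after the first vowel.
So niwetol → luniwetol.

luniwetol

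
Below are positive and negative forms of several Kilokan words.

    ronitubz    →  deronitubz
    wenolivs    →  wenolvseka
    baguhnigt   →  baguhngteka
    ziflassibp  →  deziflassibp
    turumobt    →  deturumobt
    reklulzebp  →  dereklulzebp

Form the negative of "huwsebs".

"huwsebs" has second-to-last letter 'b'. The stems whose second-to-last letter is 'b' (reklulzebp → dereklulzebp, ziflassibp → deziflassibp, ronitubz → deronitubz) add the prefix de-.
The other pattern: stems whose second-to-last letter is 'g' or 'v' delete the last vowel and add -eka.
So huwsebs → dehuwsebs.

dehuwsebs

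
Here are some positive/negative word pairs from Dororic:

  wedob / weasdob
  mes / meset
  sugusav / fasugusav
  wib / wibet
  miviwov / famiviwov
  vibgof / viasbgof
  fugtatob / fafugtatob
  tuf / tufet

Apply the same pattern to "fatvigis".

fafatvigis

"fatvigis" has 3 vowels. The stems with 3 vowels (sugusav → fasugusav, fugtatob → fafugtatob, miviwov → famiviwov) add the prefix fa-.
The other patterns: stems with 1 vowel add -et; stems with 2 vowels insert -as- after the first vowel.
So fatvigis → fafatvigis.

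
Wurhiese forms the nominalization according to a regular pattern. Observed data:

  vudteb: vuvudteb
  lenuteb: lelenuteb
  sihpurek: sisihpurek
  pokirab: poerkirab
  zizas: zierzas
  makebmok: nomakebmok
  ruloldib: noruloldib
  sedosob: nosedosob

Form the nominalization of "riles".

ririles

"riles" has last vowel 'e'. The stems whose last vowel is 'e' (vudteb → vuvudteb, lenuteb → lelenuteb, sihpurek → sisihpurek) repeat the first consonant+vowel as a prefix.
The other patterns: stems whose last vowel is 'a' insert -er- after the first vowel; stems whose last vowel is 'i' or 'o' add the prefix no-.
So riles → ririles.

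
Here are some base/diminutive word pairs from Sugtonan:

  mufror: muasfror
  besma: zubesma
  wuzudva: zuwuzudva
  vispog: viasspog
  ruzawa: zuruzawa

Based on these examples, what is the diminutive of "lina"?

zulina

mufror and besma both have 2 vowels yet inflect differently (muasfror, zubesma), so the number of vowels is not what conditions the rule; whether the stem ends in a vowel or a consonant is.
"lina" ends in a vowel. The stems ending in a vowel (wuzudva → zuwuzudva, ruzawa → zuruzawa, besma → zubesma) add the prefix zu-.
So lina → zulina.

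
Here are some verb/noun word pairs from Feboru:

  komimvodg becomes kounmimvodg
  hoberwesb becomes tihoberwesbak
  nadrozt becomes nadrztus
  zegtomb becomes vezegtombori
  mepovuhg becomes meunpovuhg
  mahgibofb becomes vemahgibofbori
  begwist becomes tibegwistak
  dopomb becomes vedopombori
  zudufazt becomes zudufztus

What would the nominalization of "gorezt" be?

gorztus

"gorezt" has second-to-last letter 'z'. The stems whose second-to-last letter is 'z' (zudufazt → zudufztus, nadrozt → nadrztus) delete the last vowel and add -us.
The other patterns: stems whose second-to-last letter is 'f' or 'm' add ve- … -ori around the stem; stems whose second-to-last letter is 's' add ti- … -ak around the stem; stems whose second-to-last letter is 'd' or 'h' insert -un- after the first vowel.
So gorezt → gorztus.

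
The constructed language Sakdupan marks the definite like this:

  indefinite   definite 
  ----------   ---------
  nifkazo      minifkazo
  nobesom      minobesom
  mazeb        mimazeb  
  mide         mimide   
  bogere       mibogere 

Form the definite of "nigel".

Every pair shown (nifkazo → minifkazo, nobesom → minobesom, mazeb → mimazeb, …) follows the same rule: add the prefix mi-.
So nigel → minigel.

minigel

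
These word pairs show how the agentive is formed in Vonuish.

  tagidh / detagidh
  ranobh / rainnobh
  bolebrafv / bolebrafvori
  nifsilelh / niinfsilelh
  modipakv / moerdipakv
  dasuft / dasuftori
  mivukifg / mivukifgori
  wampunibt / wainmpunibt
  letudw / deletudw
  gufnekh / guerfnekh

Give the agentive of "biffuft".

"biffuft" has second-to-last letter 'f'. The stems whose second-to-last letter is 'f' (dasuft → dasuftori, bolebrafv → bolebrafvori, mivukifg → mivukifgori) add -ori.
The other patterns: stems whose second-to-last letter is 'd' add the prefix de-; stems whose second-to-last letter is 'k' insert -er- after the first vowel; stems whose second-to-last letter is 'b' or 'l' insert -in- after the first vowel.
So biffuft → biffuftori.

biffuftori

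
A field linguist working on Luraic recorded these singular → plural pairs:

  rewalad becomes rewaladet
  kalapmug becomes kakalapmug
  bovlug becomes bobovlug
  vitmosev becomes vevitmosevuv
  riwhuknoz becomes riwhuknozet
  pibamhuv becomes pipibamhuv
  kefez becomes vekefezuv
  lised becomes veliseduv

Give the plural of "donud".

dodonud

pibamhuv and vitmosev both end in -v yet inflect differently (pipibamhuv, vevitmosevuv), so the final letter is not what conditions the rule; the last vowel is.
"donud" has last vowel 'u'. The stems whose last vowel is 'u' (kalapmug → kakalapmug, pibamhuv → pipibamhuv, bovlug → bobovlug) repeat the first consonant+vowel as a prefix.
So donud → dodonud.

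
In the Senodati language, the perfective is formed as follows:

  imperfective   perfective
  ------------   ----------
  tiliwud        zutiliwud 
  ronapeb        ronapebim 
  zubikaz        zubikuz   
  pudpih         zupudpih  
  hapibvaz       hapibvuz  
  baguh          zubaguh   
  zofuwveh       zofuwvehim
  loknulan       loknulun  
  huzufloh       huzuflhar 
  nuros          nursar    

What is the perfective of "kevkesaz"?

zofuwveh and huzufloh both end in -h yet inflect differently (zofuwvehim, huzuflhar), so the final letter is not what conditions the rule; the last vowel is.
"kevkesaz" has last vowel 'a'. The stems whose last vowel is 'a' (hapibvaz → hapibvuz, loknulan → loknulun, zubikaz → zubikuz) change the last vowel to 'u'.
The other patterns: stems whose last vowel is 'e' add -im; stems whose last vowel is 'o' delete the last vowel and add -ar; stems whose last vowel is 'i' or 'u' add the prefix zu-.
So kevkesaz → kevkesuz.

kevkesuz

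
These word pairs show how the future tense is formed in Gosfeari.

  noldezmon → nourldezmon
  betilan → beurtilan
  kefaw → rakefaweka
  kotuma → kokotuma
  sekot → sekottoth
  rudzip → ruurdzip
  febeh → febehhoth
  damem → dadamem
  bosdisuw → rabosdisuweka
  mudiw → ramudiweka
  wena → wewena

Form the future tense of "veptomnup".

veurptomnup

"veptomnup" ends in -p. The one such stem in the data (rudzip → ruurdzip) inserts -ur- after the first vowel (as do betilan, noldezmon), so the same rule applies.
So veptomnup → veurptomnup.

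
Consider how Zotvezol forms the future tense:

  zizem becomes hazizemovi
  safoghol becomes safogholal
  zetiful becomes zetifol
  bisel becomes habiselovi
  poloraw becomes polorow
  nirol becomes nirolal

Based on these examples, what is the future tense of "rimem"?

harimemovi

bisel and zetiful both end in -l yet inflect differently (habiselovi, zetifol), so the final letter is not what conditions the rule; the last vowel is.
"rimem" has last vowel 'e'. The stems whose last vowel is 'e' (zizem → hazizemovi, bisel → habiselovi) add ha- … -ovi around the stem.
So rimem → harimemovi.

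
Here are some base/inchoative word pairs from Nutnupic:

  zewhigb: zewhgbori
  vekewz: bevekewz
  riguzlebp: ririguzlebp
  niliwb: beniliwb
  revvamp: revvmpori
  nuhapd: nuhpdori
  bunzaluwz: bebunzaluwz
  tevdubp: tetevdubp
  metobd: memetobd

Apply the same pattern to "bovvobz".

bobovvobz

"bovvobz" has second-to-last letter 'b'. The stems whose second-to-last letter is 'b' (metobd → memetobd, tevdubp → tetevdubp, riguzlebp → ririguzlebp) repeat the first consonant+vowel as a prefix.
So bovvobz → bobovvobz.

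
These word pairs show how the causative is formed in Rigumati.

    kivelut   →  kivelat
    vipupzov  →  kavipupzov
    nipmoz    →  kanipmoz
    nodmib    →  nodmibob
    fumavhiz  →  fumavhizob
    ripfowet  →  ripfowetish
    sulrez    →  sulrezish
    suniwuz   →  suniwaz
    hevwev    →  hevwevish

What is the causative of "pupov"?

"pupov" has last vowel 'o'. The stems whose last vowel is 'o' (nipmoz → kanipmoz, vipupzov → kavipupzov) add the prefix ka-.
The other patterns: stems whose last vowel is 'i' add -ob; stems whose last vowel is 'u' change the last vowel to 'a'; stems whose last vowel is 'e' add -ish.
So pupov → kapupov.

kapupov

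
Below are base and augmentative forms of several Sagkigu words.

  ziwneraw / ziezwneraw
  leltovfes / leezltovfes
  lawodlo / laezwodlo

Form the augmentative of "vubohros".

Every pair shown (ziwneraw → ziezwneraw, leltovfes → leezltovfes, lawodlo → laezwodlo) follows the same rule: insert -ez- after the first vowel.
So vubohros → vuezbohros.

vuezbohros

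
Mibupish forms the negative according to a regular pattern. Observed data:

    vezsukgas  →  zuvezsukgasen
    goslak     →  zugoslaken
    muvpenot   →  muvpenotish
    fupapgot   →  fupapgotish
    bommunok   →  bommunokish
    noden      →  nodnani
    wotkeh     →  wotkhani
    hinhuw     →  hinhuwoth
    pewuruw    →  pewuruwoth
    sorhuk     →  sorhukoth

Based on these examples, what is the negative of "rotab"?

zurotaben

goslak and bommunok both end in -k yet inflect differently (zugoslaken, bommunokish), so the final letter is not what conditions the rule; the last vowel is.
"rotab" has last vowel 'a'. The stems whose last vowel is 'a' (vezsukgas → zuvezsukgasen, goslak → zugoslaken) add zu- … -en around the stem.
So rotab → zurotaben.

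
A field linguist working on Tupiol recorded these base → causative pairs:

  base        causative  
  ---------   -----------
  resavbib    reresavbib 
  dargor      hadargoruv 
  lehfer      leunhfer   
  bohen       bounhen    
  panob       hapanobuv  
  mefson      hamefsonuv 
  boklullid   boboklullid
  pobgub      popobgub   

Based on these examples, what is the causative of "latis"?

"latis" has last vowel 'i'. The stems whose last vowel is 'i' (resavbib → reresavbib, boklullid → boboklullid) repeat the first consonant+vowel as a prefix.
So latis → lalatis.

lalatis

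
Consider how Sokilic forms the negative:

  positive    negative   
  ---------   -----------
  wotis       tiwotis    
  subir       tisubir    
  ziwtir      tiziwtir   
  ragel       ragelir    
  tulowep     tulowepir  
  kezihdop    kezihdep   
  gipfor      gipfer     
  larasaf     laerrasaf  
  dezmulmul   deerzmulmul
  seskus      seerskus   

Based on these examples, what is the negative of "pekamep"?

pekamepir

tulowep and kezihdop both end in -p yet inflect differently (tulowepir, kezihdep), so the final letter is not what conditions the rule; the last vowel is.
"pekamep" has last vowel 'e'. The stems whose last vowel is 'e' (ragel → ragelir, tulowep → tulowepir) add -ir.
The other patterns: stems whose last vowel is 'i' add the prefix ti-; stems whose last vowel is 'o' change the last vowel to 'e'; stems whose last vowel is 'a' or 'u' insert -er- after the first vowel.
So pekamep → pekamepir.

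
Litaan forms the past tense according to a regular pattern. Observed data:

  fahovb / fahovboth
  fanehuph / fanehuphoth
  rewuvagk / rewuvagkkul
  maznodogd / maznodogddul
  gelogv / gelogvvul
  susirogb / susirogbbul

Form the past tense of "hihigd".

hihigddul

susirogb and fahovb both end in -b yet inflect differently (susirogbbul, fahovboth), so the final letter is not what conditions the rule; the second-to-last letter is.
"hihigd" has second-to-last letter 'g'. The stems whose second-to-last letter is 'g' (rewuvagk → rewuvagkkul, maznodogd → maznodogddul, gelogv → gelogvvul) double the final consonant and add -ul.
The other pattern: stems whose second-to-last letter is 'p' or 'v' add -oth.
So hihigd → hihigddul.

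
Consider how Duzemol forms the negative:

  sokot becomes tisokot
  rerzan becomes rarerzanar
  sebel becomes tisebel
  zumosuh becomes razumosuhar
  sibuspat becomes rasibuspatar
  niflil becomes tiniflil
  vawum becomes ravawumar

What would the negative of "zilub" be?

"zilub" has last vowel 'u'. The stems whose last vowel is 'u' (vawum → ravawumar, zumosuh → razumosuhar) add ra- … -ar around the stem.
The other pattern: stems whose last vowel is 'e', 'i' or 'o' add the prefix ti-.
So zilub → razilubar.

razilubar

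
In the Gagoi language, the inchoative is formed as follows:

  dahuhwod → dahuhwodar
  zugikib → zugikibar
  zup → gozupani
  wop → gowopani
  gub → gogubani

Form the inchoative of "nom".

gonomani

zugikib and gub both end in -b yet inflect differently (zugikibar, gogubani), so the final letter is not what conditions the rule; the number of vowels is.
"nom" has 1 vowel. The stems with 1 vowel (zup → gozupani, wop → gowopani, gub → gogubani) add go- … -ani around the stem.
The other pattern: stems with 3 vowels add -ar.
So nom → gonomani.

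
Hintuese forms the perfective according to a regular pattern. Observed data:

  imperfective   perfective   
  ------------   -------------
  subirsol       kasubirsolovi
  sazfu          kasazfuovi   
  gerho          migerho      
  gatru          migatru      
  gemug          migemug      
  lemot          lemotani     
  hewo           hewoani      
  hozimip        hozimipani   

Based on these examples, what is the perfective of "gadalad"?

"gadalad" begins with g-. The stems beginning with g- (gerho → migerho, gatru → migatru, gemug → migemug) add the prefix mi-.
So gadalad → migadalad.

migadalad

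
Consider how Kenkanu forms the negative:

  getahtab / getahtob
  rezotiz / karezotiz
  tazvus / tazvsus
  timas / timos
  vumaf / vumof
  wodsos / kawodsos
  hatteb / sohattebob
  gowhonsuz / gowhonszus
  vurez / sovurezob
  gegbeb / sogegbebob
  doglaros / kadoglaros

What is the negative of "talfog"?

"talfog" has last vowel 'o'. The stems whose last vowel is 'o' (wodsos → kawodsos, doglaros → kadoglaros) add the prefix ka-.
So talfog → katalfog.

katalfog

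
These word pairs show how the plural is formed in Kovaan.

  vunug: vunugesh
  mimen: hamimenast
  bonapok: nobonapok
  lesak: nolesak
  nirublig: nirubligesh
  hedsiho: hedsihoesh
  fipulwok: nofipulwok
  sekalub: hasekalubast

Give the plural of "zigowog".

zigowogesh

fipulwok and hedsiho both have last vowel 'o' yet inflect differently (nofipulwok, hedsihoesh), so the last vowel is not what conditions the rule; the final letter is.
"zigowog" ends in -g. The stems ending in -g (nirublig → nirubligesh, vunug → vunugesh) add -esh.
So zigowog → zigowogesh.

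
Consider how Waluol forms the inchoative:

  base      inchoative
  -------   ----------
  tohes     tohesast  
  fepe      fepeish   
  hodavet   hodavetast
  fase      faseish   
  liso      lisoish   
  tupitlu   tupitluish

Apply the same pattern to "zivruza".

fase and hodavet both have last vowel 'e' yet inflect differently (faseish, hodavetast), so the last vowel is not what conditions the rule; whether the stem ends in a vowel or a consonant is.
"zivruza" ends in a vowel. The stems ending in a vowel (fase → faseish, fepe → fepeish, liso → lisoish) add -ish.
The other pattern: stems ending in a consonant add -ast.
So zivruza → zivruzaish.

zivruzaish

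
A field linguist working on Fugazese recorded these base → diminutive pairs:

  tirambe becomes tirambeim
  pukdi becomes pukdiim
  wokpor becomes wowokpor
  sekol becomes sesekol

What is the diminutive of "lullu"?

lulluim

pukdi and wokpor both have 2 vowels yet inflect differently (pukdiim, wowokpor), so the number of vowels is not what conditions the rule; whether the stem ends in a vowel or a consonant is.
"lullu" ends in a vowel. The stems ending in a vowel (tirambe → tirambeim, pukdi → pukdiim) add -im.
So lullu → lulluim.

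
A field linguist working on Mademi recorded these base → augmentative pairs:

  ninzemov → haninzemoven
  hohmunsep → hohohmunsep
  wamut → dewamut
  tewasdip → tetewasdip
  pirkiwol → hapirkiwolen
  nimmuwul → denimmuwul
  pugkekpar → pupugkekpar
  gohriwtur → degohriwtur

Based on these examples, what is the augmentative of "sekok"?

"sekok" has last vowel 'o'. The stems whose last vowel is 'o' (pirkiwol → hapirkiwolen, ninzemov → haninzemoven) add ha- … -en around the stem.
The other patterns: stems whose last vowel is 'u' add the prefix de-; stems whose last vowel is 'a', 'e' or 'i' repeat the first consonant+vowel as a prefix.
So sekok → hasekoken.

hasekoken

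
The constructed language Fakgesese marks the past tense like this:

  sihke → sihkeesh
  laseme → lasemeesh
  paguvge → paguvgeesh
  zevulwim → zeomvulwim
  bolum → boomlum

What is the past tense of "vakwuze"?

vakwuzeesh

"vakwuze" ends in -e. The stems ending in -e (laseme → lasemeesh, paguvge → paguvgeesh, sihke → sihkeesh) add -esh.
The other pattern: stems ending in -m insert -om- after the first vowel.
So vakwuze → vakwuzeesh.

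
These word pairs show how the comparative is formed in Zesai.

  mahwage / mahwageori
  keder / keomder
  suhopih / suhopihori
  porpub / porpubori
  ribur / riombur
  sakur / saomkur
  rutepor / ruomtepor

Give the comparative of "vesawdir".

keder and mahwage both have last vowel 'e' yet inflect differently (keomder, mahwageori), so the last vowel is not what conditions the rule; the final letter is.
"vesawdir" ends in -r. The stems ending in -r (keder → keomder, ribur → riombur, rutepor → ruomtepor) insert -om- after the first vowel.
So vesawdir → veomsawdir.

veomsawdir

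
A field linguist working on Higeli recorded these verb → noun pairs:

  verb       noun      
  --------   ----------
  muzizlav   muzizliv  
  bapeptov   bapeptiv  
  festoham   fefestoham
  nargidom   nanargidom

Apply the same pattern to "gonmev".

"gonmev" ends in -v. The stems ending in -v (bapeptov → bapeptiv, muzizlav → muzizliv) change the last vowel to 'i'.
So gonmev → gonmiv.

gonmiv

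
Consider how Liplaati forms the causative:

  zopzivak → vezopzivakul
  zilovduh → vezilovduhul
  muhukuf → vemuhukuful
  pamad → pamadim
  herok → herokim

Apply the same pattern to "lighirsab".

herok and zopzivak both end in -k yet inflect differently (herokim, vezopzivakul), so the final letter is not what conditions the rule; the number of vowels is.
"lighirsab" has 3 vowels. The stems with 3 vowels (zilovduh → vezilovduhul, zopzivak → vezopzivakul, muhukuf → vemuhukuful) add ve- … -ul around the stem.
So lighirsab → velighirsabul.

velighirsabul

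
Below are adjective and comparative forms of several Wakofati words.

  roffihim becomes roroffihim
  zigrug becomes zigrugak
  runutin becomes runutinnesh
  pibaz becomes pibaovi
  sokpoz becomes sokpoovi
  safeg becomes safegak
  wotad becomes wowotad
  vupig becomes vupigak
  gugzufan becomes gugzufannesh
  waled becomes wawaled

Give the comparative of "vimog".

vimogak

"vimog" ends in -g. The stems ending in -g (vupig → vupigak, safeg → safegak, zigrug → zigrugak) add -ak.
The other patterns: stems ending in -n double the final consonant and add -esh; stems ending in -z drop the final letter and add -ovi; stems ending in -d or -m repeat the first consonant+vowel as a prefix.
So vimog → vimogak.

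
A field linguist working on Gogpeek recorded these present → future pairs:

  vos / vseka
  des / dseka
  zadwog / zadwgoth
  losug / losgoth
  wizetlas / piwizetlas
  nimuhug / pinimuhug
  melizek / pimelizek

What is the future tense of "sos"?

vos and wizetlas both end in -s yet inflect differently (vseka, piwizetlas), so the final letter is not what conditions the rule; the number of vowels is.
"sos" has 1 vowel. The stems with 1 vowel (vos → vseka, des → dseka) delete the last vowel and add -eka.
So sos → sseka.

sseka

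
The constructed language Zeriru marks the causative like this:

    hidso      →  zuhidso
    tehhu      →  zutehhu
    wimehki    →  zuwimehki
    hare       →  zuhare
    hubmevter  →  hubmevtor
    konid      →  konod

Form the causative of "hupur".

hupor

"hupur" ends in a consonant. The stems ending in a consonant (hubmevter → hubmevtor, konid → konod) change the last vowel to 'o'.
The other pattern: stems ending in a vowel add the prefix zu-.
So hupur → hupor.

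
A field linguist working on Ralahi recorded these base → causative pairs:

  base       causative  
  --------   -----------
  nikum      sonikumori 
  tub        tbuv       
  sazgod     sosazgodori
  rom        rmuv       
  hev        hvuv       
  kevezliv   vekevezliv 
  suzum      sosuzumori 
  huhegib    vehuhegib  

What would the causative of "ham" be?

rom and suzum both end in -m yet inflect differently (rmuv, sosuzumori), so the final letter is not what conditions the rule; the number of vowels is.
"ham" has 1 vowel. The stems with 1 vowel (hev → hvuv, tub → tbuv, rom → rmuv) delete the last vowel and add -uv.
So ham → hmuv.

hmuv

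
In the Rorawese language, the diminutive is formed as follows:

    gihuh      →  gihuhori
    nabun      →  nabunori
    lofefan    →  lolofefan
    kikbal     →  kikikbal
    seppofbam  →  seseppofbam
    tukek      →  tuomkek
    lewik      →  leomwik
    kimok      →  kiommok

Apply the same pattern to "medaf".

nabun and lofefan both end in -n yet inflect differently (nabunori, lolofefan), so the final letter is not what conditions the rule; the last vowel is.
"medaf" has last vowel 'a'. The stems whose last vowel is 'a' (lofefan → lolofefan, kikbal → kikikbal, seppofbam → seseppofbam) repeat the first consonant+vowel as a prefix.
So medaf → memedaf.

memedaf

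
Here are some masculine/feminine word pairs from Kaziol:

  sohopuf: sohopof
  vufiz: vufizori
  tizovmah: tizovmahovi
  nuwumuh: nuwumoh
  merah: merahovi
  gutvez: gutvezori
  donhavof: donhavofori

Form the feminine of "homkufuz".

nuwumuh and tizovmah both end in -h yet inflect differently (nuwumoh, tizovmahovi), so the final letter is not what conditions the rule; the last vowel is.
"homkufuz" has last vowel 'u'. The stems whose last vowel is 'u' (nuwumuh → nuwumoh, sohopuf → sohopof) change the last vowel to 'o'.
So homkufuz → homkufoz.

homkufoz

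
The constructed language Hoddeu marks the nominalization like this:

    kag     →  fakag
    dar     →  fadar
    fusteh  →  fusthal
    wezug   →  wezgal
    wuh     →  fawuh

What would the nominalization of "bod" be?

fusteh and wuh both end in -h yet inflect differently (fusthal, fawuh), so the final letter is not what conditions the rule; the number of vowels is.
"bod" has 1 vowel. The stems with 1 vowel (wuh → fawuh, dar → fadar, kag → fakag) add the prefix fa-.
So bod → fabod.

fabod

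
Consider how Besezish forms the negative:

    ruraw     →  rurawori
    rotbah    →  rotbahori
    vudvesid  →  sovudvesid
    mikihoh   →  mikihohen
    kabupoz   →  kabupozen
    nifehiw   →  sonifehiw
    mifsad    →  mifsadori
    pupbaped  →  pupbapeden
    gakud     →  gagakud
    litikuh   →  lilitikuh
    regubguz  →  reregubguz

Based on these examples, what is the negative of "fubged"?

fubgeden

ruraw and nifehiw both end in -w yet inflect differently (rurawori, sonifehiw), so the final letter is not what conditions the rule; the last vowel is.
"fubged" has last vowel 'e'. The one such stem in the data (pupbaped → pupbapeden) adds -en, so the same rule applies.
The other patterns: stems whose last vowel is 'a' add -ori; stems whose last vowel is 'i' add the prefix so-; stems whose last vowel is 'u' repeat the first consonant+vowel as a prefix.
So fubged → fubgeden.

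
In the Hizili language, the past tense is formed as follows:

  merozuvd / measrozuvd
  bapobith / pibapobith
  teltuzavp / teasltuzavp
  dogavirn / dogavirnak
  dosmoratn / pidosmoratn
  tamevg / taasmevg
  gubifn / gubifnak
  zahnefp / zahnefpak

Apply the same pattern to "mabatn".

dosmoratn and dogavirn both end in -n yet inflect differently (pidosmoratn, dogavirnak), so the final letter is not what conditions the rule; the second-to-last letter is.
"mabatn" has second-to-last letter 't'. The stems whose second-to-last letter is 't' (dosmoratn → pidosmoratn, bapobith → pibapobith) add the prefix pi-.
So mabatn → pimabatn.

pimabatn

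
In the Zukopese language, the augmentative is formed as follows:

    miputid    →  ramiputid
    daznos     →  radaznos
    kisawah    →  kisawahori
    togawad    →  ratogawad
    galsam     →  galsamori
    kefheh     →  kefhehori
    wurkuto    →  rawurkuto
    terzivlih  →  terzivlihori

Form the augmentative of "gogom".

terzivlih and miputid both have last vowel 'i' yet inflect differently (terzivlihori, ramiputid), so the last vowel is not what conditions the rule; the final letter is.
"gogom" ends in -m. The one such stem in the data (galsam → galsamori) adds -ori, so the same rule applies.
The other pattern: stems ending in -d, -o or -s add the prefix ra-.
So gogom → gogomori.

gogomori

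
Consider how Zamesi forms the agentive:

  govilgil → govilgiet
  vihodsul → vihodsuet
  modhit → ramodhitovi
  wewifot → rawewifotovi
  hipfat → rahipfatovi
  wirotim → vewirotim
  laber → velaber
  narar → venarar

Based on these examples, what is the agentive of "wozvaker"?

"wozvaker" ends in -r. The stems ending in -r (laber → velaber, narar → venarar) add the prefix ve-.
So wozvaker → vewozvaker.

vewozvaker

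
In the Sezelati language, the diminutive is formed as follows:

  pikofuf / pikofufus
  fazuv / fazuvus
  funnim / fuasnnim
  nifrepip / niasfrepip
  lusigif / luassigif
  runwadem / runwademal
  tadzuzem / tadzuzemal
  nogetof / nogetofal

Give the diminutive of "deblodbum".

deblodbumus

pikofuf and lusigif both end in -f yet inflect differently (pikofufus, luassigif), so the final letter is not what conditions the rule; the last vowel is.
"deblodbum" has last vowel 'u'. The stems whose last vowel is 'u' (pikofuf → pikofufus, fazuv → fazuvus) add -us.
So deblodbum → deblodbumus.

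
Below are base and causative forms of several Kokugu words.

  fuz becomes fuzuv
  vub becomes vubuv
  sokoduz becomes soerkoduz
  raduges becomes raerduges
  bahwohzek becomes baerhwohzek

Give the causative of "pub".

pubuv

fuz and sokoduz both end in -z yet inflect differently (fuzuv, soerkoduz), so the final letter is not what conditions the rule; the number of vowels is.
"pub" has 1 vowel. The stems with 1 vowel (fuz → fuzuv, vub → vubuv) add -uv.
The other pattern: stems with 3 vowels insert -er- after the first vowel.
So pub → pubuv.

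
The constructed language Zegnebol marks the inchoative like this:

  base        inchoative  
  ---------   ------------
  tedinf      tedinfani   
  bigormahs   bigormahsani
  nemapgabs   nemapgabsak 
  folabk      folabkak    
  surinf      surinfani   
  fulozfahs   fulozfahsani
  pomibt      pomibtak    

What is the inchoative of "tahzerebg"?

tahzerebgak

nemapgabs and bigormahs both end in -s yet inflect differently (nemapgabsak, bigormahsani), so the final letter is not what conditions the rule; the second-to-last letter is.
"tahzerebg" has second-to-last letter 'b'. The stems whose second-to-last letter is 'b' (folabk → folabkak, nemapgabs → nemapgabsak, pomibt → pomibtak) add -ak.
So tahzerebg → tahzerebgak.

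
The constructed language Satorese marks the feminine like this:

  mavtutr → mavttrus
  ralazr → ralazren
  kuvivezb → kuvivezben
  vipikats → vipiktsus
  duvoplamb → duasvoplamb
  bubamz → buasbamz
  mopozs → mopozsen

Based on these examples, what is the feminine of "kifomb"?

ralazr and mavtutr both end in -r yet inflect differently (ralazren, mavttrus), so the final letter is not what conditions the rule; the second-to-last letter is.
"kifomb" has second-to-last letter 'm'. The stems whose second-to-last letter is 'm' (bubamz → buasbamz, duvoplamb → duasvoplamb) insert -as- after the first vowel.
So kifomb → kiasfomb.

kiasfomb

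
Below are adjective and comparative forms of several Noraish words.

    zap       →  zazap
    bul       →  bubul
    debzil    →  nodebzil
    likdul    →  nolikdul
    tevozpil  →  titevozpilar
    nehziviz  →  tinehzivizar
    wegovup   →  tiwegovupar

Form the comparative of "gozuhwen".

bul and debzil both end in -l yet inflect differently (bubul, nodebzil), so the final letter is not what conditions the rule; the number of vowels is.
"gozuhwen" has 3 vowels. The stems with 3 vowels (tevozpil → titevozpilar, nehziviz → tinehzivizar, wegovup → tiwegovupar) add ti- … -ar around the stem.
So gozuhwen → tigozuhwenar.

tigozuhwenar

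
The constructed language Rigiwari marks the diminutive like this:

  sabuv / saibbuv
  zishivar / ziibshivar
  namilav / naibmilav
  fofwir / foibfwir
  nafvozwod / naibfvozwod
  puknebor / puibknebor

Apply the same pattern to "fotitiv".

Every pair shown (sabuv → saibbuv, zishivar → ziibshivar, namilav → naibmilav, …) follows the same rule: insert -ib- after the first vowel.
So fotitiv → foibtitiv.

foibtitiv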